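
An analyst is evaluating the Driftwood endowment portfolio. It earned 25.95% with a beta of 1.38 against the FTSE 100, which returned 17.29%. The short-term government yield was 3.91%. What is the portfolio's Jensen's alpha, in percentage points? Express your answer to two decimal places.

CAPM expected return = Rf + β(Rm − Rf) = 3.91% + 1.38 × (17.29% − 3.91%) = 3.91 + 1.38 × 13.38 = 22.3744%
Jensen's α = Rp − E[R] = 25.95% − 22.3744% = 3.5756

3.58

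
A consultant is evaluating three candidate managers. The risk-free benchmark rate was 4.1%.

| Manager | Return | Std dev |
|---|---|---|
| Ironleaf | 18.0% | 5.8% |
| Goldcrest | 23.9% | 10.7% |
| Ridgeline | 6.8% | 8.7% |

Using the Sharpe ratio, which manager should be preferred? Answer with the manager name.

Ironleaf: Sharpe ratio = (18.0% − 4.1%) / 5.8% = 2.397
Goldcrest: Sharpe ratio = (23.9% − 4.1%) / 10.7% = 1.850
Ridgeline: Sharpe ratio = (6.8% − 4.1%) / 8.7% = 0.310
Highest: Ironleaf (2.397).

Ironleaf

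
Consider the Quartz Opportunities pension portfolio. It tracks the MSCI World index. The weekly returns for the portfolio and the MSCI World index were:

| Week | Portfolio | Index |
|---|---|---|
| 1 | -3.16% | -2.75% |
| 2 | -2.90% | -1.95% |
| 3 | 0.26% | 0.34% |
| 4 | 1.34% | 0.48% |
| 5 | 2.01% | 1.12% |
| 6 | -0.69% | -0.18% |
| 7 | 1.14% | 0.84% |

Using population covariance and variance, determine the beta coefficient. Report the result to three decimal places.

1.362

r̄p = -0.2857%,  r̄m = -0.3000%
Cov = Σ(rp − r̄p)(rm − r̄m) / 7 = 2.5442
Var(rm) = Σ(rm − r̄m)² / 7 = 1.8676
β = Cov / Var = 2.5442 / 1.8676 = 1.3623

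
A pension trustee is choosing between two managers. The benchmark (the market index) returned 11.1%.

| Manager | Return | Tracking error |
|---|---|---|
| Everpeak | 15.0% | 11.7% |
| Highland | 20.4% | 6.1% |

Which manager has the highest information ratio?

Everpeak: IR = (15.0% − 11.1%) / 11.7% = 0.333
Highland: IR = (20.4% − 11.1%) / 6.1% = 1.525
Highest: Highland (1.525).

Highland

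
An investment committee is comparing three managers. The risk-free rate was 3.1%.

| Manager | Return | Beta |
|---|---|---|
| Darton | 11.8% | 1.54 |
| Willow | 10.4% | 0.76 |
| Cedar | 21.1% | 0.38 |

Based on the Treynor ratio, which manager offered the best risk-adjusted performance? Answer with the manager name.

Cedar

Darton: Treynor = (11.8% − 3.1%) / 1.54 = 5.649
Willow: Treynor = (10.4% − 3.1%) / 0.76 = 9.605
Cedar: Treynor = (21.1% − 3.1%) / 0.38 = 47.368
Highest: Cedar (47.368).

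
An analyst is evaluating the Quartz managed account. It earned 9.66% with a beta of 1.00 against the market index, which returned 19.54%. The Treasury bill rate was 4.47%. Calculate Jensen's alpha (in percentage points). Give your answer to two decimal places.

CAPM expected return = Rf + β(Rm − Rf) = 4.47% + 1.00 × (19.54% − 4.47%) = 4.47 + 1.00 × 15.07 = 19.5400%
Jensen's α = Rp − E[R] = 9.66% − 19.5400% = -9.8800

-9.88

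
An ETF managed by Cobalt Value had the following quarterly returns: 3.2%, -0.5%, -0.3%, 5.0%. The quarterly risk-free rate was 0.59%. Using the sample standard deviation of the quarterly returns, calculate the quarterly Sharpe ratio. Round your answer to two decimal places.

0.47

μ = (3.2 − 0.5 − 0.3 + 5) / 4 = 7.40 / 4 = 1.8500%
Sample std dev = √[21.8900 / 3] = 2.7012%
Sharpe = (μ − rf) / σ = (1.8500 − 0.59) / 2.7012 = 1.2600 / 2.7012 = 0.4665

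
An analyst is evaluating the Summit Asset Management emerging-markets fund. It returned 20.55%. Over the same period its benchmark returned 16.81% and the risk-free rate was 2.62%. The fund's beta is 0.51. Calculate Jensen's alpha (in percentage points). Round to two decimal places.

10.69

CAPM expected return = Rf + β(Rm − Rf) = 2.62% + 0.51 × (16.81% − 2.62%) = 2.62 + 0.51 × 14.19 = 9.8569%
Jensen's α = Rp − E[R] = 20.55% − 9.8569% = 10.6931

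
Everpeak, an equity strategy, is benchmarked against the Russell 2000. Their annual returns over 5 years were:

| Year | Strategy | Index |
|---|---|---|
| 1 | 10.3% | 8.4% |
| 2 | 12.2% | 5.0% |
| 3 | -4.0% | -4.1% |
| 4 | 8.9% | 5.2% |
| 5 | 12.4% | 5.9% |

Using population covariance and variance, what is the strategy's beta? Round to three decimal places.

r̄p = 7.9600%,  r̄m = 4.0800%
Cov = Σ(rp − r̄p)(rm − r̄m) / 5 = 24.1952
Var(rm) = Σ(rm − r̄m)² / 5 = 18.1976
β = Cov / Var = 24.1952 / 18.1976 = 1.3296

1.330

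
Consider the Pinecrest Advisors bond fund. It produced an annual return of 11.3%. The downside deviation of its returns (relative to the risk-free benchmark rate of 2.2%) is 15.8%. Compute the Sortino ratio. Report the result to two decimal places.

Sortino = (Rp − Rf) / σd = (11.3% − 2.2%) / 15.8% = 9.10% / 15.8% = 0.5759

0.58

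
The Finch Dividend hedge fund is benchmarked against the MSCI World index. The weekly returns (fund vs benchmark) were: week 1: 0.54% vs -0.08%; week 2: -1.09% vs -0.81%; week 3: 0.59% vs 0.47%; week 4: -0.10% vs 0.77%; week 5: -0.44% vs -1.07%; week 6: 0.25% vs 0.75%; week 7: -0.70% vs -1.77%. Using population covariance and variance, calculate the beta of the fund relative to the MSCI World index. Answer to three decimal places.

0.459

r̄p = -0.1357%,  r̄m = -0.2486%
Cov = Σ(rp − r̄p)(rm − r̄m) / 7 = 0.3859
Var(rm) = Σ(rm − r̄m)² / 7 = 0.8406
β = Cov / Var = 0.3859 / 0.8406 = 0.4591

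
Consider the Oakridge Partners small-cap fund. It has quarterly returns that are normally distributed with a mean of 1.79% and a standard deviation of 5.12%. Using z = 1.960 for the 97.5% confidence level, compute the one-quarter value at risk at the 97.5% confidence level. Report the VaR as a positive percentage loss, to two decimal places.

8.25

VaR (as % loss) = −(μ − z·σ) = −(1.79% − 1.960 × 5.12%) = −(-8.2452%) = 8.2452%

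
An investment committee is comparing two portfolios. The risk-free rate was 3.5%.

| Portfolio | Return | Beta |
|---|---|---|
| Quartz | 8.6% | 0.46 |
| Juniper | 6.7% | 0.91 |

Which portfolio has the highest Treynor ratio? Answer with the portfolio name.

Quartz: Treynor = (8.6% − 3.5%) / 0.46 = 11.087
Juniper: Treynor = (6.7% − 3.5%) / 0.91 = 3.516
Highest: Quartz (11.087).

Quartz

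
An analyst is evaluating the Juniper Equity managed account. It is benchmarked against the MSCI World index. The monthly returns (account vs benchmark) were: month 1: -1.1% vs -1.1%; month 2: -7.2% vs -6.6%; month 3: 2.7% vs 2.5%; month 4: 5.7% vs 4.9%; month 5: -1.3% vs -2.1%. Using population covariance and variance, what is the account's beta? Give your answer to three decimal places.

1.093

r̄p = -0.2400%,  r̄m = -0.4800%
Cov = Σ(rp − r̄p)(rm − r̄m) / 5 = 17.1128
Var(rm) = Σ(rm − r̄m)² / 5 = 15.6576
β = Cov / Var = 17.1128 / 15.6576 = 1.0929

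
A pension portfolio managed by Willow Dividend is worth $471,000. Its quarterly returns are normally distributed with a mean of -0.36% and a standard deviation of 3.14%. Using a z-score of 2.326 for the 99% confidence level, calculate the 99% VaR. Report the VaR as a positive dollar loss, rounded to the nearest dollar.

$36,096

Return at the 99% tail: μ − z·σ = -0.36% − 2.326 × 3.14% = -0.36 − 7.30364 = -7.66364%
VaR = −(-7.66364%) × $471,000 = 7.66364% × $471,000 = $36,096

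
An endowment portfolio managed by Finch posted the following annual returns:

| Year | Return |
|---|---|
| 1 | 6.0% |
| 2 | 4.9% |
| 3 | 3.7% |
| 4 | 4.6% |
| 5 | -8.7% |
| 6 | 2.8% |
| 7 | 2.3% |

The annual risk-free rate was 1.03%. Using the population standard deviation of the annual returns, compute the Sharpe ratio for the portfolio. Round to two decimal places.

r̄ = (6 + 4.9 + 3.7 + 4.6 − 8.7 + 2.8 + 2.3) / 7 = 15.60 / 7 = 2.2286%
Σ(r − r̄)² = (6 − 2.2286)² + (4.9 − 2.2286)² + (3.7 − 2.2286)² + … = 148.9143
population σ = √(148.9143 / 7) = √21.2735 = 4.6123%
Sharpe = (r̄ − rf) / σ = (2.2286 − 1.03) / 4.6123 = 1.1986 / 4.6123 = 0.2599

0.26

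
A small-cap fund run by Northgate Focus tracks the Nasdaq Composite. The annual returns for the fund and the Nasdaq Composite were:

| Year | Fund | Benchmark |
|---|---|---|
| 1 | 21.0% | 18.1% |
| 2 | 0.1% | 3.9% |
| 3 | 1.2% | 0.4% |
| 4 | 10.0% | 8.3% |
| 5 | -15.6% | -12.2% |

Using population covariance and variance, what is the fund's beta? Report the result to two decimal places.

r̄p = 3.3400%,  r̄m = 3.7000%
Cov = Σ(rp − r̄p)(rm − r̄m) / 5 = 118.5000
Var(rm) = Σ(rm − r̄m)² / 5 = 98.4520
β = Cov / Var = 118.5000 / 98.4520 = 1.2036

1.20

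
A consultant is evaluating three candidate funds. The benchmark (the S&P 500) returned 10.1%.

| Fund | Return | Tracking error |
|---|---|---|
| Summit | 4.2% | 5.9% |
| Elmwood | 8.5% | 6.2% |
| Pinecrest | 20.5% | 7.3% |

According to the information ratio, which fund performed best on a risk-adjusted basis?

Summit: IR = (4.2% − 10.1%) / 5.9% = -1.000
Elmwood: IR = (8.5% − 10.1%) / 6.2% = -0.258
Pinecrest: IR = (20.5% − 10.1%) / 7.3% = 1.425
Highest: Pinecrest (1.425).

Pinecrest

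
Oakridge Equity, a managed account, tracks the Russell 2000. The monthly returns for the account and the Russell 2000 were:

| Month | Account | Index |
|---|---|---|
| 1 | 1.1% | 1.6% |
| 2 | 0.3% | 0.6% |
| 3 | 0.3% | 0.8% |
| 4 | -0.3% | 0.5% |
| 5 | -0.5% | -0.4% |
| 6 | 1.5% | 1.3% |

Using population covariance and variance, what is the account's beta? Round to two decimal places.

r̄p = 0.4000%,  r̄m = 0.7333%
Cov = Σ(rp − r̄p)(rm − r̄m) / 6 = 0.4033
Var(rm) = Σ(rm − r̄m)² / 6 = 0.4056
β = Cov / Var = 0.4033 / 0.4056 = 0.9943

0.99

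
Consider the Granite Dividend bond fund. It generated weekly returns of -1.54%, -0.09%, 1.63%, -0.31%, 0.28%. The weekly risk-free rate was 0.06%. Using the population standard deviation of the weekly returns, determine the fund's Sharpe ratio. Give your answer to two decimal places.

μ = (-1.54 − 0.09 + 1.63 − 0.31 + 0.28) / 5 = -0.030 / 5 = -0.0060%
Σ(r − μ)² = (-1.54 − (-0.0060))² + (-0.09 − (-0.0060))² + … = 5.2109
population σ = √(5.2109 / 5) = √1.0422 = 1.0209%
Sharpe = (μ − rf) / σ = (-0.0060 − 0.06) / 1.0209 = -0.0660 / 1.0209 = -0.0646

-0.06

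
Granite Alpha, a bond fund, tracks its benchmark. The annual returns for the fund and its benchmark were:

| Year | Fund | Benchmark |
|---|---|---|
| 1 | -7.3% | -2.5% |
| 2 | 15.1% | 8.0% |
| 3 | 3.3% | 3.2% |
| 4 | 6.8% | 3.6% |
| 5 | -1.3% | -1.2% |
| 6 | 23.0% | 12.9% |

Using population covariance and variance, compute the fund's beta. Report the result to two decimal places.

r̄p = 6.6000%,  r̄m = 4.0000%
Cov = Σ(rp − r̄p)(rm − r̄m) / 6 = 52.3250
Var(rm) = Σ(rm − r̄m)² / 6 = 27.5500
β = Cov / Var = 52.3250 / 27.5500 = 1.8993

1.90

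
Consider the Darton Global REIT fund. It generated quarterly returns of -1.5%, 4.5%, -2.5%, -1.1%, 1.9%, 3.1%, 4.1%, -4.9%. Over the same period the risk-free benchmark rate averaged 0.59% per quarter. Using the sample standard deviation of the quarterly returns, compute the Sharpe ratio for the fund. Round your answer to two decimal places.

r̄ = (-1.5 + 4.5 − 2.5 − 1.1 + 1.9 + 3.1 + 4.1 − 4.9) / 8 = 3.60 / 8 = 0.4500%
Sample std dev = √[82.3800 / 7] = 3.4305%
Sharpe = (r̄ − rf) / σ = (0.4500 − 0.59) / 3.4305 = -0.1400 / 3.4305 = -0.0408

-0.04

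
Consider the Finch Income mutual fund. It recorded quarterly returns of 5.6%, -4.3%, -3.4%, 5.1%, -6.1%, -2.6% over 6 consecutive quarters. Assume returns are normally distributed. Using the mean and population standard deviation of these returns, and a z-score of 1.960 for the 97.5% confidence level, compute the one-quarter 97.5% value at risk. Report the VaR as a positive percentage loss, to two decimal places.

9.93

r̄ = (5.6 − 4.3 − 3.4 + 5.1 − 6.1 − 2.6) / 6 = -0.9500%
Population σ = √[Σ(r − r̄)² / 6] = √[125.9750 / 6] = √20.9958 = 4.5821%
VaR = −(r̄ − z·σ) = −(-0.9500 − 1.960 × 4.5821) = −(-9.9309) = 9.9309%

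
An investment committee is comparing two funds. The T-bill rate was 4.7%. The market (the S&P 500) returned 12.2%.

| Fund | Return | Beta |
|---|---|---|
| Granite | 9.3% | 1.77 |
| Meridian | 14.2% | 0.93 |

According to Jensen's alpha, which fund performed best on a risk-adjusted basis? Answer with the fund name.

Granite: α = 9.3% − [4.7% + 1.77 × (12.2% − 4.7%)] = -8.675
Meridian: α = 14.2% − [4.7% + 0.93 × (12.2% − 4.7%)] = 2.525
Highest: Meridian (2.525).

Meridian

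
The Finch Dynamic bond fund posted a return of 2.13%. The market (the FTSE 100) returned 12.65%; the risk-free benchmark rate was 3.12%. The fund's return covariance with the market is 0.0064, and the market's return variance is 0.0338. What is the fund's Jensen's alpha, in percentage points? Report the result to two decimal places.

β = Cov / Var = 0.0064 / 0.0338 = 0.1893
E[R] = Rf + β(Rm − Rf) = 3.12% + 0.1893 × (12.65% − 3.12%) = 4.9240%
α = Rp − E[R] = 2.13% − 4.9240% = -2.7940

-2.79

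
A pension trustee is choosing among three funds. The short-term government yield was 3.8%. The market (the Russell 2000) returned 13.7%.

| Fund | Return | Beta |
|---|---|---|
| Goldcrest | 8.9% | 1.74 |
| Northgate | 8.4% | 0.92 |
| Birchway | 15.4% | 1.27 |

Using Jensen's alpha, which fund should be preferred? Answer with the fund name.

Goldcrest: α = 8.9% − [3.8% + 1.74 × (13.7% − 3.8%)] = -12.126
Northgate: α = 8.4% − [3.8% + 0.92 × (13.7% − 3.8%)] = -4.508
Birchway: α = 15.4% − [3.8% + 1.27 × (13.7% − 3.8%)] = -0.973
Highest: Birchway (-0.973).

Birchway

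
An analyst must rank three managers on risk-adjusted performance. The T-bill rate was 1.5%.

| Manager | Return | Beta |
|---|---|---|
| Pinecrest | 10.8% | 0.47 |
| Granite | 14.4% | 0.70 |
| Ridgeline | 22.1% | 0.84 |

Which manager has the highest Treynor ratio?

Ridgeline

Pinecrest: Treynor = (10.8% − 1.5%) / 0.47 = 19.787
Granite: Treynor = (14.4% − 1.5%) / 0.70 = 18.429
Ridgeline: Treynor = (22.1% − 1.5%) / 0.84 = 24.524
Highest: Ridgeline (24.524).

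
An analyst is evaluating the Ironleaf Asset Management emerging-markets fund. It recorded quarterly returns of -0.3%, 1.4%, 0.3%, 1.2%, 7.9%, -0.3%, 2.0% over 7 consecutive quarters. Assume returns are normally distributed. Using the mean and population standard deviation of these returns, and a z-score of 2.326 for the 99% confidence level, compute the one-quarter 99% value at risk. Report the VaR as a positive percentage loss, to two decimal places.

4.40

r̄ = (-0.3 + 1.4 + 0.3 + 1.2 + 7.9 − 0.3 + 2) / 7 = 12.20 / 7 = 1.7429%
Population std dev = √[48.8171 / 7] = 2.6408%
VaR = −(r̄ − z·σ) = −(1.7429 − 2.326 × 2.6408) = −(-4.3996) = 4.3996%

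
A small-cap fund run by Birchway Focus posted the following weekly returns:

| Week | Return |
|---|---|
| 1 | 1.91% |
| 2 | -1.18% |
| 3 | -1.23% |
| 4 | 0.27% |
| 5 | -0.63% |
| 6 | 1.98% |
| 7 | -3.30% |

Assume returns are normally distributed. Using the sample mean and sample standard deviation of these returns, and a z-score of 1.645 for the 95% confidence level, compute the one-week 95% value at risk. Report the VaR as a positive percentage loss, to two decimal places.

3.40

r̄ = (1.91 − 1.18 − 1.23 + 0.27 − 0.63 + 1.98 − 3.3) / 7 = -0.3114%
Sample std dev = √[21.1547 / 6] = 1.8777%
VaR = −(r̄ − z·σ) = −(-0.3114 − 1.645 × 1.8777) = −(-3.4002) = 3.4002%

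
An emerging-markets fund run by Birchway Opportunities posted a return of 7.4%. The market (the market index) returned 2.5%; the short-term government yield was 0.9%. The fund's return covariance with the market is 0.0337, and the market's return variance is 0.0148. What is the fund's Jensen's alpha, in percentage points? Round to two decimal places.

2.86

β = Cov / Var = 0.0337 / 0.0148 = 2.2770
E[R] = Rf + β(Rm − Rf) = 0.9% + 2.2770 × (2.5% − 0.9%) = 4.5432%
α = Rp − E[R] = 7.4% − 4.5432% = 2.8568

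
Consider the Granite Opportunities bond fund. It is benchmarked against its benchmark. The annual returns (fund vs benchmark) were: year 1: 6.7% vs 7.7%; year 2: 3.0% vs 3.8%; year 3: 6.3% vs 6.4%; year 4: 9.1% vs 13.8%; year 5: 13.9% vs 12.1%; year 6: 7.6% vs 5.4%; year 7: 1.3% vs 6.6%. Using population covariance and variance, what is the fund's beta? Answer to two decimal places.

r̄p = 6.8429%,  r̄m = 7.9714%
Cov = Σ(rp − r̄p)(rm − r̄m) / 7 = 9.2669
Var(rm) = Σ(rm − r̄m)² / 7 = 11.3506
β = Cov / Var = 9.2669 / 11.3506 = 0.8164

0.82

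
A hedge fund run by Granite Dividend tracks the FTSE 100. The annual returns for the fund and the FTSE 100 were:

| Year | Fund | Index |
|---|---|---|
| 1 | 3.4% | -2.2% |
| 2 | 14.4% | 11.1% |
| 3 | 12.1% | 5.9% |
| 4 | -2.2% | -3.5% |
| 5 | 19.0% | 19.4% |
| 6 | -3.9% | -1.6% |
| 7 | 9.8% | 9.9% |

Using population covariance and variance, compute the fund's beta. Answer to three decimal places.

0.944

r̄p = 7.5143%,  r̄m = 5.5714%
Cov = Σ(rp − r̄p)(rm − r̄m) / 7 = 58.6076
Var(rm) = Σ(rm − r̄m)² / 7 = 62.1078
β = Cov / Var = 58.6076 / 62.1078 = 0.9436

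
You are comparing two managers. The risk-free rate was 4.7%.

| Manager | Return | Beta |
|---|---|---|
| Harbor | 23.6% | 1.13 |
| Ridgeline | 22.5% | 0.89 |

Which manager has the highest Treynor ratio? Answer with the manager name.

Harbor: Treynor = (23.6% − 4.7%) / 1.13 = 16.726
Ridgeline: Treynor = (22.5% − 4.7%) / 0.89 = 20.000
Highest: Ridgeline (20.000).

Ridgeline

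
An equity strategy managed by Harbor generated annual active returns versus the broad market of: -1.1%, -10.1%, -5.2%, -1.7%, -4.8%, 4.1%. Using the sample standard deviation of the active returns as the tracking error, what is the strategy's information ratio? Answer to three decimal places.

r̄ = (-1.1 − 10.1 − 5.2 − 1.7 − 4.8 + 4.1) / 6 = -3.1333%
Sample σ = √[Σ(r − r̄)² / 5] = √[114.0933 / 5] = √22.8187 = 4.7769%
IR = r̄ / tracking error = -3.1333 / 4.7769 = -0.6559

-0.656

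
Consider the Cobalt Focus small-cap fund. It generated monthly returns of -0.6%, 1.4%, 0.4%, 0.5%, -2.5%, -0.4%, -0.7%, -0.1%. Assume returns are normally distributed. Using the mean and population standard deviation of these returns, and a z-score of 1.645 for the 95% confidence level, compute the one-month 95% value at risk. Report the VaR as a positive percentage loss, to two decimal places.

r̄ = (-0.6 + 1.4 + 0.4 + 0.5 − 2.5 − 0.4 − 0.7 − 0.1) / 8 = -0.2500%
Population std dev = √[9.1400 / 8] = 1.0689%
VaR = −(r̄ − z·σ) = −(-0.2500 − 1.645 × 1.0689) = −(-2.0083) = 2.0083%

2.01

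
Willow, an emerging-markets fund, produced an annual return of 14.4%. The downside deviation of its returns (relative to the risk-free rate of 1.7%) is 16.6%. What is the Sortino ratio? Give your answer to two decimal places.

0.77

Sortino = (Rp − Rf) / σd = (14.4% − 1.7%) / 16.6% = 12.70% / 16.6% = 0.7651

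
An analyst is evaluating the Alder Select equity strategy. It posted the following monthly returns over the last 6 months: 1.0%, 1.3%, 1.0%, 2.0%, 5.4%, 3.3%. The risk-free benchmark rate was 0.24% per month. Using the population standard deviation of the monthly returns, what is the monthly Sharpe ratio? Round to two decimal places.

r̄ = (1 + 1.3 + 1 + 2 + 5.4 + 3.3) / 6 = 2.3333%
Population σ = √[Σ(r − r̄)² / 6] = √[15.0733 / 6] = √2.5122 = 1.5850%
Sharpe = (r̄ − rf) / σ = (2.3333 − 0.24) / 1.5850 = 2.0933 / 1.5850 = 1.3207

1.32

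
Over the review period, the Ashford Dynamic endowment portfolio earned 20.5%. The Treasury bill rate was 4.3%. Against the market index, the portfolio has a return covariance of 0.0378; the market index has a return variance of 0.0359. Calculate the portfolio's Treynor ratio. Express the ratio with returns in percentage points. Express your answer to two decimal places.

β = Cov / Var = 0.0378 / 0.0359 = 1.0529
Treynor = (Rp − Rf) / β = (20.5% − 4.3%) / 1.0529 = 16.20 / 1.0529 = 15.3861

15.39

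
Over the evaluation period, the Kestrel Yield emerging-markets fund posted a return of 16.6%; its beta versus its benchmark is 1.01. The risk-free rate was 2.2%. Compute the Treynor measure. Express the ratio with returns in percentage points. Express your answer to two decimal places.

Treynor = (Rp − Rf) / β = (16.6% − 2.2%) / 1.01 = 14.40 / 1.01 = 14.2574

14.26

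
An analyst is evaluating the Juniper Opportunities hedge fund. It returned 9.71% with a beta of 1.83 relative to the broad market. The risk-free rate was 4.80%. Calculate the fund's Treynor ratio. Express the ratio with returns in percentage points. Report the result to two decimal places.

2.68

Treynor = (Rp − Rf) / β = (9.71% − 4.80%) / 1.83 = 4.91 / 1.83 = 2.6831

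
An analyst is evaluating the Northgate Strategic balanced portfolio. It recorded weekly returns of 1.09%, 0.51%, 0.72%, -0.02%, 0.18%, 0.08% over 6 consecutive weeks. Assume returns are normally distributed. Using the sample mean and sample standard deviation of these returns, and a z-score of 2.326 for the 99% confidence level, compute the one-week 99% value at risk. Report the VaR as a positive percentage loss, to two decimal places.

μ = (1.09 + 0.51 + 0.72 − 0.02 + 0.18 + 0.08) / 6 = 2.560 / 6 = 0.4267%
Sample std dev = √[0.9135 / 5] = 0.4274%
VaR = −(μ − z·σ) = −(0.4267 − 2.326 × 0.4274) = −(-0.5674) = 0.5674%

0.57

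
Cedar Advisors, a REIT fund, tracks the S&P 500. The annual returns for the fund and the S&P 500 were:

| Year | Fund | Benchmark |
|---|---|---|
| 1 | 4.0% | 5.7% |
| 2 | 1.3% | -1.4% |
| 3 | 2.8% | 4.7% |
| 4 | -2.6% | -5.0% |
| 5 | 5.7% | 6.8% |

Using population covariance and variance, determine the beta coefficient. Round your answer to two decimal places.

r̄p = 2.2400%,  r̄m = 2.1600%
Cov = Σ(rp − r̄p)(rm − r̄m) / 5 = 12.3416
Var(rm) = Σ(rm − r̄m)² / 5 = 20.8904
β = Cov / Var = 12.3416 / 20.8904 = 0.5908

0.59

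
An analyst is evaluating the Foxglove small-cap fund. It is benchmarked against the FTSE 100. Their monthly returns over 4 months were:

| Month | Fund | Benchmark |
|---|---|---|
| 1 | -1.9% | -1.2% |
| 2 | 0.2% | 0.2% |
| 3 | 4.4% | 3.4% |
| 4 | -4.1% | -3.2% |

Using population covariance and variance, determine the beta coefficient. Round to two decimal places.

1.30

r̄p = -0.3500%,  r̄m = -0.2000%
Cov = Σ(rp − r̄p)(rm − r̄m) / 4 = 7.5300
Var(rm) = Σ(rm − r̄m)² / 4 = 5.7800
β = Cov / Var = 7.5300 / 5.7800 = 1.3028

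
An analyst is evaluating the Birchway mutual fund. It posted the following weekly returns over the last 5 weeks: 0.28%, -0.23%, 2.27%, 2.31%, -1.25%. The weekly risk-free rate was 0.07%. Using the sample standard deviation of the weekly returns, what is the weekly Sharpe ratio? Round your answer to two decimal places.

0.39

μ = (0.28 − 0.23 + 2.27 + 2.31 − 1.25) / 5 = 0.6760%
Σ(r − μ)² = 9.8979; sample σ = √(9.8979/4) = 1.5730%
Sharpe = (μ − rf) / σ = (0.6760 − 0.07) / 1.5730 = 0.6060 / 1.5730 = 0.3853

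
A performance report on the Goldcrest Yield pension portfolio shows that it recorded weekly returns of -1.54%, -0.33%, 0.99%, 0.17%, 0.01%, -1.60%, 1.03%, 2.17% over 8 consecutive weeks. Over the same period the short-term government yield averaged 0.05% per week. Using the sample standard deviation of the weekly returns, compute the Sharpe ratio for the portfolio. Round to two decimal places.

0.05

r̄ = (-1.54 − 0.33 + 0.99 + 0.17 + 0.01 − 1.6 + 1.03 + 2.17) / 8 = 0.900 / 8 = 0.1125%
Sample std dev = √[11.7182 / 7] = 1.2938%
Sharpe = (r̄ − rf) / σ = (0.1125 − 0.05) / 1.2938 = 0.0625 / 1.2938 = 0.0483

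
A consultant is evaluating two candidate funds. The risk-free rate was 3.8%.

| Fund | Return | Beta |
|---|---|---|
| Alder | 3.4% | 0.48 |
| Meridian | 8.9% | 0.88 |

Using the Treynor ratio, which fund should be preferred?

Meridian

Alder: Treynor = (3.4% − 3.8%) / 0.48 = -0.833
Meridian: Treynor = (8.9% − 3.8%) / 0.88 = 5.795
Highest: Meridian (5.795).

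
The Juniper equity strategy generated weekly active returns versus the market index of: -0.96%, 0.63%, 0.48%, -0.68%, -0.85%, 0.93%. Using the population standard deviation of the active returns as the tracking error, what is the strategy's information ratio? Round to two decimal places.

-0.10

r̄ = (-0.96 + 0.63 + 0.48 − 0.68 − 0.85 + 0.93) / 6 = -0.0750%
Population std dev = √[3.5650 / 6] = 0.7708%
IR = r̄ / tracking error = -0.0750 / 0.7708 = -0.0973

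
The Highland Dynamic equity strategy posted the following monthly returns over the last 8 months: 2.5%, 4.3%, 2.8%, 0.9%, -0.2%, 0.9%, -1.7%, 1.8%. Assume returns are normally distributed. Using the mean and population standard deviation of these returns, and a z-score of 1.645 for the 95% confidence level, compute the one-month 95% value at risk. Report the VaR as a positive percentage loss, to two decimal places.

μ = (2.5 + 4.3 + 2.8 + 0.9 − 0.2 + 0.9 − 1.7 + 1.8) / 8 = 11.30 / 8 = 1.4125%
Σ(r − μ)² = 24.4088; population σ = √(24.4088/8) = 1.7467%
VaR = −(μ − z·σ) = −(1.4125 − 1.645 × 1.7467) = −(-1.4608) = 1.4608%

1.46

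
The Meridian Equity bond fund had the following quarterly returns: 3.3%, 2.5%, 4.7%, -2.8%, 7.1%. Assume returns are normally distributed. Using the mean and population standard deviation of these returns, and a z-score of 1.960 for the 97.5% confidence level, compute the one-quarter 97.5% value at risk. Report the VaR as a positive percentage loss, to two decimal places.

3.46

μ = (3.3 + 2.5 + 4.7 − 2.8 + 7.1) / 5 = 2.9600%
Σ(r − μ)² = 53.6720; population σ = √(53.6720/5) = 3.2763%
VaR = −(μ − z·σ) = −(2.9600 − 1.960 × 3.2763) = −(-3.4615) = 3.4615%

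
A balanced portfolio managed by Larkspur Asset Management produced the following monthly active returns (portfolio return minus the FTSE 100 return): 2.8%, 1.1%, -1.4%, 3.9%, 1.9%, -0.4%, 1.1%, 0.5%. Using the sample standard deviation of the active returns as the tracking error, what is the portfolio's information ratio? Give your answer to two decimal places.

Mean return r̄ = 9.50 / 8 = 1.1875%
Σ(r − r̄)² = (2.8 − 1.1875)² + (1.1 − 1.1875)² + … = 20.1688
σ = √[20.1688 / 7] = 1.6974%
IR = r̄ / tracking error = 1.1875 / 1.6974 = 0.6996

0.70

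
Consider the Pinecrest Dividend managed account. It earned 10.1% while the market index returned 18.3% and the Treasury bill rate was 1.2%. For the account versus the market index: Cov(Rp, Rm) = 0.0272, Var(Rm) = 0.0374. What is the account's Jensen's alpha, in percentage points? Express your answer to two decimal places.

β = Cov / Var = 0.0272 / 0.0374 = 0.7273
E[R] = Rf + β(Rm − Rf) = 1.2% + 0.7273 × (18.3% − 1.2%) = 13.6368%
α = Rp − E[R] = 10.1% − 13.6368% = -3.5368

-3.54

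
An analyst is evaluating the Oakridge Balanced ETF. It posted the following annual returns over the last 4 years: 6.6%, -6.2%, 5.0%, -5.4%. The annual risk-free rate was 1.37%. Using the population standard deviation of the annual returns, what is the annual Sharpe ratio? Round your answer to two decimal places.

-0.23

Mean return r̄ = -0.00 / 4 = 0.0000%
Σ(r − r̄)² = (6.6 − 0.0000)² + (-6.2 − 0.0000)² + … = 136.1600
σ = √[136.1600 / 4] = 5.8344%
Sharpe = (r̄ − rf) / σ = (0.0000 − 1.37) / 5.8344 = -1.3700 / 5.8344 = -0.2348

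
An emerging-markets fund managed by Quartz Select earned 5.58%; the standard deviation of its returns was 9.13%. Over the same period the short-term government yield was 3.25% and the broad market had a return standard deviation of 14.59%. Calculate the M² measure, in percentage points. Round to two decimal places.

6.97

Sharpe = (Rp − Rf) / σp = (5.58% − 3.25%) / 9.13% = 0.2552
M² = Rf + Sharpe × σm = 3.25% + 0.2552 × 14.59% = 6.9734%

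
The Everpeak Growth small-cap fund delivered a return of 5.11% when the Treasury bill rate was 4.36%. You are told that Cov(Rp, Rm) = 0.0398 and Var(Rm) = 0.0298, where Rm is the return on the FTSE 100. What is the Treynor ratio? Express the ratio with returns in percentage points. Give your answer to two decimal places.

0.56

β = Cov / Var = 0.0398 / 0.0298 = 1.3356
Treynor = (Rp − Rf) / β = (5.11% − 4.36%) / 1.3356 = 0.75 / 1.3356 = 0.5615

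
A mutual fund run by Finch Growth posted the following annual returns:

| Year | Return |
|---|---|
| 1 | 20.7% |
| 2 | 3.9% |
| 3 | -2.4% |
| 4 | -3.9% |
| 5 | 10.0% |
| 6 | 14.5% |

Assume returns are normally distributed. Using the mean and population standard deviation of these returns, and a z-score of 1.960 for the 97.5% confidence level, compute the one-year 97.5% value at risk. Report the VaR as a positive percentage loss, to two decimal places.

10.21

μ = (20.7 + 3.9 − 2.4 − 3.9 + 10 + 14.5) / 6 = 42.80 / 6 = 7.1333%
Σ(r − μ)² = 469.6133; population σ = √(469.6133/6) = 8.8470%
VaR = −(μ − z·σ) = −(7.1333 − 1.960 × 8.8470) = −(-10.2068) = 10.2068%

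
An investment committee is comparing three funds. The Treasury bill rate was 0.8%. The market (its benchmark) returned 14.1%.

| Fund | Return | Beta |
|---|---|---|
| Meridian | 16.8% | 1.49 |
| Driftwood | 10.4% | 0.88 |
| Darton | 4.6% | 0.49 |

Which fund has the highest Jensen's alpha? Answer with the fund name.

Driftwood

Meridian: α = 16.8% − [0.8% + 1.49 × (14.1% − 0.8%)] = -3.817
Driftwood: α = 10.4% − [0.8% + 0.88 × (14.1% − 0.8%)] = -2.104
Darton: α = 4.6% − [0.8% + 0.49 × (14.1% − 0.8%)] = -2.717
Highest: Driftwood (-2.104).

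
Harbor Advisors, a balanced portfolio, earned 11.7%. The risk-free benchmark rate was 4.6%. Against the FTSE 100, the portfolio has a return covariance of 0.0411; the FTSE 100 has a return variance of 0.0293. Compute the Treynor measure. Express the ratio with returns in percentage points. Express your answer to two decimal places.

5.06

β = Cov / Var = 0.0411 / 0.0293 = 1.4027
Treynor = (Rp − Rf) / β = (11.7% − 4.6%) / 1.4027 = 7.10 / 1.4027 = 5.0617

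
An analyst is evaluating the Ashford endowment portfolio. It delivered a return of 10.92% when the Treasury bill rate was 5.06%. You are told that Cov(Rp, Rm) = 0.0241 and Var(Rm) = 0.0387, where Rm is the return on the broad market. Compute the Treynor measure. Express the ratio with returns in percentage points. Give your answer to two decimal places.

9.41

β = Cov / Var = 0.0241 / 0.0387 = 0.6227
Treynor = (Rp − Rf) / β = (10.92% − 5.06%) / 0.6227 = 5.86 / 0.6227 = 9.4106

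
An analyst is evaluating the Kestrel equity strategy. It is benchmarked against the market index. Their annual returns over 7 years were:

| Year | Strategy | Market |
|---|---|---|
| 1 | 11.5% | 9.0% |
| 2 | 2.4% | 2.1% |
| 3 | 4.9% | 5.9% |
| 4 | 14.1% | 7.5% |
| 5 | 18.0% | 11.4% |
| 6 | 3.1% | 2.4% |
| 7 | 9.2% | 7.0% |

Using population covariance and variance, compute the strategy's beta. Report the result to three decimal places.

1.635

r̄p = 9.0286%,  r̄m = 6.4714%
Cov = Σ(rp − r̄p)(rm − r̄m) / 7 = 15.8922
Var(rm) = Σ(rm − r̄m)² / 7 = 9.7192
β = Cov / Var = 15.8922 / 9.7192 = 1.6351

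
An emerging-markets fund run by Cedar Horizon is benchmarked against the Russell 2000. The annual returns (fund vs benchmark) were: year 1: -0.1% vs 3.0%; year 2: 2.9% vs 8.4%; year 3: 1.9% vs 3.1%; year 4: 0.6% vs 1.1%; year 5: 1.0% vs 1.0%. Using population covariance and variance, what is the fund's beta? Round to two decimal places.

r̄p = 1.2600%,  r̄m = 3.3200%
Cov = Σ(rp − r̄p)(rm − r̄m) / 5 = 2.1388
Var(rm) = Σ(rm − r̄m)² / 5 = 7.2536
β = Cov / Var = 2.1388 / 7.2536 = 0.2949

0.29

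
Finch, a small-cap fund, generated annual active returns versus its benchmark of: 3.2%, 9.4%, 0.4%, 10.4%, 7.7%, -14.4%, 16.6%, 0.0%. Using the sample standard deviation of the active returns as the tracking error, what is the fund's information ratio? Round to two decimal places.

Mean return r̄ = 33.30 / 8 = 4.1625%
Σ(r − r̄)² = (3.2 − 4.1625)² + (9.4 − 4.1625)² + (0.4 − 4.1625)² + … = 610.5188
sample σ = √(610.5188 / 7) = √87.2170 = 9.3390%
IR = r̄ / tracking error = 4.1625 / 9.3390 = 0.4457

0.45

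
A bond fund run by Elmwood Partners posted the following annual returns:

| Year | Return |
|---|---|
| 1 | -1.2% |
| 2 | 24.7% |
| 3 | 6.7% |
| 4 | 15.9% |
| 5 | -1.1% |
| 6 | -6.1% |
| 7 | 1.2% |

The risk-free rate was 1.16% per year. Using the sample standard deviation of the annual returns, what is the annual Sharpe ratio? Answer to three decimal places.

Mean return r̄ = 40.10 / 7 = 5.7286%
Σ(r − r̄)² = 719.3743; sample σ = √(719.3743/6) = 10.9497%
Sharpe = (r̄ − rf) / σ = (5.7286 − 1.16) / 10.9497 = 4.5686 / 10.9497 = 0.4172

0.417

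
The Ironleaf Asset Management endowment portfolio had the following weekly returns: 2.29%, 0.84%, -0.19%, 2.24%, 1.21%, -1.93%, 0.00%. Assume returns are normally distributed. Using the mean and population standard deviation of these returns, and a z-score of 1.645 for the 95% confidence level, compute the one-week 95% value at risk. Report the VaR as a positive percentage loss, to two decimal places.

Mean return r̄ = 4.460 / 7 = 0.6371%
Σ(r − r̄)² = (2.29 − 0.6371)² + (0.84 − 0.6371)² + … = 13.3507
population σ = √(13.3507 / 7) = √1.9072 = 1.3810%
VaR = −(r̄ − z·σ) = −(0.6371 − 1.645 × 1.3810) = −(-1.6346) = 1.6346%

1.63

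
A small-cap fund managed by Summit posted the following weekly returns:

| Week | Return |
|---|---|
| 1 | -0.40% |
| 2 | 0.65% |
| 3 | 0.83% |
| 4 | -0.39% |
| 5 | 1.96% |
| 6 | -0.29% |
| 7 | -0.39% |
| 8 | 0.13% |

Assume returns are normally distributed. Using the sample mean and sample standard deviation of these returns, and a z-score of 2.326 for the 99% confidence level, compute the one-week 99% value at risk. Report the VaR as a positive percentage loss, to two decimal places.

1.70

Mean return r̄ = 2.100 / 8 = 0.2625%
Sample std dev = √[4.9670 / 7] = 0.8424%
VaR = −(r̄ − z·σ) = −(0.2625 − 2.326 × 0.8424) = −(-1.6969) = 1.6969%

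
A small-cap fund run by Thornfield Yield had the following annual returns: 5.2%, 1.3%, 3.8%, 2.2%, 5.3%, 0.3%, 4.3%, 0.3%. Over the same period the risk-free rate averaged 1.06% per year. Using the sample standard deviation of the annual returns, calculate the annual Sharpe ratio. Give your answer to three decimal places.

0.854

μ = (5.2 + 1.3 + 3.8 + 2.2 + 5.3 + 0.3 + 4.3 + 0.3) / 8 = 22.70 / 8 = 2.8375%
Σ(r − μ)² = 30.3588; sample σ = √(30.3588/7) = 2.0825%
Sharpe = (μ − rf) / σ = (2.8375 − 1.06) / 2.0825 = 1.7775 / 2.0825 = 0.8535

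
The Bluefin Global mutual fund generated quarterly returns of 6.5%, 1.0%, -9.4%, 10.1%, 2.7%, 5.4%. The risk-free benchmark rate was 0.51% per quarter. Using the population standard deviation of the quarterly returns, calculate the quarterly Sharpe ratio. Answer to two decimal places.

0.36

r̄ = (6.5 + 1 − 9.4 + 10.1 + 2.7 + 5.4) / 6 = 2.7167%
Σ(r − r̄)² = (6.5 − 2.7167)² + (1 − 2.7167)² + (-9.4 − 2.7167)² + … = 225.7883
σ = √[225.7883 / 6] = 6.1344%
Sharpe = (r̄ − rf) / σ = (2.7167 − 0.51) / 6.1344 = 2.2067 / 6.1344 = 0.3597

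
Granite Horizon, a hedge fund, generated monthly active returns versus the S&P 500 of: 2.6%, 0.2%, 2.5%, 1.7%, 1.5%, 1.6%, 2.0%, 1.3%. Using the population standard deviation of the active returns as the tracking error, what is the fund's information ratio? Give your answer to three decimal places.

2.370

Mean return r̄ = 13.40 / 8 = 1.6750%
Σ(r − r̄)² = 3.9950; population σ = √(3.9950/8) = 0.7067%
IR = r̄ / tracking error = 1.6750 / 0.7067 = 2.3702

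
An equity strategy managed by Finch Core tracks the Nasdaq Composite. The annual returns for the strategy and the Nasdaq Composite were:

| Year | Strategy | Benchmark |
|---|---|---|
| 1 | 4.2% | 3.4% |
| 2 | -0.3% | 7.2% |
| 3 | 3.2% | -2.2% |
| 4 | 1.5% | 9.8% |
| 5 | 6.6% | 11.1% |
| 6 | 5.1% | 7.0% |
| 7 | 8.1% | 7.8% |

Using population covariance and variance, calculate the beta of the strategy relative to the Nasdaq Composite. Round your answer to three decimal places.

r̄p = 4.0571%,  r̄m = 6.3000%
Cov = Σ(rp − r̄p)(rm − r̄m) / 7 = 1.8571
Var(rm) = Σ(rm − r̄m)² / 7 = 17.0714
β = Cov / Var = 1.8571 / 17.0714 = 0.1088

0.109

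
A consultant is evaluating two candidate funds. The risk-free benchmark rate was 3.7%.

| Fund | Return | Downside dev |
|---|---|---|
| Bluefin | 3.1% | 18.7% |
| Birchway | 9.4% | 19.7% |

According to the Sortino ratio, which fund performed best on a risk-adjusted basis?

Bluefin: Sortino ratio = (3.1% − 3.7%) / 18.7% = -0.032
Birchway: Sortino ratio = (9.4% − 3.7%) / 19.7% = 0.289
Highest: Birchway (0.289).

Birchway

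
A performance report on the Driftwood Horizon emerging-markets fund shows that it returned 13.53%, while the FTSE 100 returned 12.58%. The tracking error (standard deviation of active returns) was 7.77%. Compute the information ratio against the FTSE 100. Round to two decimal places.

IR = (Rp − Rb) / TE = (13.53% − 12.58%) / 7.77% = 0.95% / 7.77% = 0.1223

0.12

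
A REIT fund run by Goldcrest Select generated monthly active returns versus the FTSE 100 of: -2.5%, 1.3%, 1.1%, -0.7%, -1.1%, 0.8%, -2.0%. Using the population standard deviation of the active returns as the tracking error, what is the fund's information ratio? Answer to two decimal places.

-0.31

r̄ = (-2.5 + 1.3 + 1.1 − 0.7 − 1.1 + 0.8 − 2) / 7 = -3.10 / 7 = -0.4429%
Σ(r − r̄)² = 14.1171; population σ = √(14.1171/7) = 1.4201%
IR = r̄ / tracking error = -0.4429 / 1.4201 = -0.3119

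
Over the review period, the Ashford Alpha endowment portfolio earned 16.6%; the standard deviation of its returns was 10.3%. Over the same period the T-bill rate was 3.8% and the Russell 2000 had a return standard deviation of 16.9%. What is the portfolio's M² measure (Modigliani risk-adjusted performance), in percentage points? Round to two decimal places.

Sharpe = (Rp − Rf) / σp = (16.6% − 3.8%) / 10.3% = 1.2427
M² = Rf + Sharpe × σm = 3.8% + 1.2427 × 16.9% = 24.8016%

24.80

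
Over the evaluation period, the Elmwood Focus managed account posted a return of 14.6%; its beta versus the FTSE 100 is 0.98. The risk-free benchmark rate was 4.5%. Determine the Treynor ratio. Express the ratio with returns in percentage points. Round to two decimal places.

Treynor = (Rp − Rf) / β = (14.6% − 4.5%) / 0.98 = 10.10 / 0.98 = 10.3061

10.31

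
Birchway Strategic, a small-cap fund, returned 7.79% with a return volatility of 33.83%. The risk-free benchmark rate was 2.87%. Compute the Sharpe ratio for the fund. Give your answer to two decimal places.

0.15

Sharpe = (Rp − Rf) / σp = (7.79% − 2.87%) / 33.83% = 4.92% / 33.83% = 0.1454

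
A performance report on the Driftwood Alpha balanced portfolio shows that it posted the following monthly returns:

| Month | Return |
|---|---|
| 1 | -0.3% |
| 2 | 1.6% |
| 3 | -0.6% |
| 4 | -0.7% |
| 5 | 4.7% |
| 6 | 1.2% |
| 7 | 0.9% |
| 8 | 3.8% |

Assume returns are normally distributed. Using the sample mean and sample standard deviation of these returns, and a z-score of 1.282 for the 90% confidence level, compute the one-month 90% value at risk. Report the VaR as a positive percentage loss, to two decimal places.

Mean return r̄ = 10.60 / 8 = 1.3250%
Sample std dev = √[28.2350 / 7] = 2.0084%
VaR = −(r̄ − z·σ) = −(1.3250 − 1.282 × 2.0084) = −(-1.2498) = 1.2498%

1.25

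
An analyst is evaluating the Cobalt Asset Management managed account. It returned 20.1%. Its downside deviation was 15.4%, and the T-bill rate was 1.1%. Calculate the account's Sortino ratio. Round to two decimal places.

Sortino = (Rp − Rf) / σd = (20.1% − 1.1%) / 15.4% = 19.00% / 15.4% = 1.2338

1.23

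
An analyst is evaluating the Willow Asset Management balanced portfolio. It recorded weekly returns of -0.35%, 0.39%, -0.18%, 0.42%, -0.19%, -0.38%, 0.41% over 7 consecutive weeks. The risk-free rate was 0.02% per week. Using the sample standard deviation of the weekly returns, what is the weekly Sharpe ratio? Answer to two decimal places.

-0.01

r̄ = (-0.35 + 0.39 − 0.18 + 0.42 − 0.19 − 0.38 + 0.41) / 7 = 0.120 / 7 = 0.0171%
Σ(r − r̄)² = (-0.35 − 0.0171)² + (0.39 − 0.0171)² + … = 0.8299
σ = √[0.8299 / 6] = 0.3719%
Sharpe = (r̄ − rf) / σ = (0.0171 − 0.02) / 0.3719 = -0.0029 / 0.3719 = -0.0078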